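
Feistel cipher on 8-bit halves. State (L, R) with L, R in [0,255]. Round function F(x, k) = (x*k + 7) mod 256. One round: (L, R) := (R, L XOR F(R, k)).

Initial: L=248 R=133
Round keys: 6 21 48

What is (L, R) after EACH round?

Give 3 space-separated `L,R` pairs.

Round 1 (k=6): L=133 R=221
Round 2 (k=21): L=221 R=173
Round 3 (k=48): L=173 R=170

Answer: 133,221 221,173 173,170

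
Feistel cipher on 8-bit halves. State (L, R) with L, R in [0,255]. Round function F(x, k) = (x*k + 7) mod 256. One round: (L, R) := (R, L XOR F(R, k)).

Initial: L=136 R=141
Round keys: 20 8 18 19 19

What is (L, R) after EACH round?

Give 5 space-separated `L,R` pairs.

Round 1 (k=20): L=141 R=131
Round 2 (k=8): L=131 R=146
Round 3 (k=18): L=146 R=200
Round 4 (k=19): L=200 R=77
Round 5 (k=19): L=77 R=118

Answer: 141,131 131,146 146,200 200,77 77,118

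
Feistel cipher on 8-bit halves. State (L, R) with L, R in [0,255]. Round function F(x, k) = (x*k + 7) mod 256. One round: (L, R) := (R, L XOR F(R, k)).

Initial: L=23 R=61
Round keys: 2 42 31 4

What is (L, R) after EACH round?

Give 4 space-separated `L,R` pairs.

Round 1 (k=2): L=61 R=150
Round 2 (k=42): L=150 R=158
Round 3 (k=31): L=158 R=191
Round 4 (k=4): L=191 R=157

Answer: 61,150 150,158 158,191 191,157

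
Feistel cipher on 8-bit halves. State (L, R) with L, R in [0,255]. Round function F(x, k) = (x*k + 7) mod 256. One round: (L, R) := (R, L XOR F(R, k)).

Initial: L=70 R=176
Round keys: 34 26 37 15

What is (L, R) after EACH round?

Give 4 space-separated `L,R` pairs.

Round 1 (k=34): L=176 R=33
Round 2 (k=26): L=33 R=209
Round 3 (k=37): L=209 R=29
Round 4 (k=15): L=29 R=107

Answer: 176,33 33,209 209,29 29,107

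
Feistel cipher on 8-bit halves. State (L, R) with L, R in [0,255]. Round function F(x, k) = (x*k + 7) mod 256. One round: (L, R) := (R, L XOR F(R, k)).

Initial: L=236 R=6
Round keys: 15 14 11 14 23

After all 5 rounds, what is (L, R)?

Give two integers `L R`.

Round 1 (k=15): L=6 R=141
Round 2 (k=14): L=141 R=187
Round 3 (k=11): L=187 R=157
Round 4 (k=14): L=157 R=38
Round 5 (k=23): L=38 R=236

Answer: 38 236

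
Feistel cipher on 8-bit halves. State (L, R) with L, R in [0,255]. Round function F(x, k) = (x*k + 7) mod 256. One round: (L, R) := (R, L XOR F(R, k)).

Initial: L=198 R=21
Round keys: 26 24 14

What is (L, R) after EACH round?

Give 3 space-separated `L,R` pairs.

Round 1 (k=26): L=21 R=239
Round 2 (k=24): L=239 R=122
Round 3 (k=14): L=122 R=92

Answer: 21,239 239,122 122,92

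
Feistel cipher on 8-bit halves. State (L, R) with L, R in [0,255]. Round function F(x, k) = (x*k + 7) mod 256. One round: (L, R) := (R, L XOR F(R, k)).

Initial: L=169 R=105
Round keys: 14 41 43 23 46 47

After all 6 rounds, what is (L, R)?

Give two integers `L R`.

Answer: 134 173

Derivation:
Round 1 (k=14): L=105 R=108
Round 2 (k=41): L=108 R=58
Round 3 (k=43): L=58 R=169
Round 4 (k=23): L=169 R=12
Round 5 (k=46): L=12 R=134
Round 6 (k=47): L=134 R=173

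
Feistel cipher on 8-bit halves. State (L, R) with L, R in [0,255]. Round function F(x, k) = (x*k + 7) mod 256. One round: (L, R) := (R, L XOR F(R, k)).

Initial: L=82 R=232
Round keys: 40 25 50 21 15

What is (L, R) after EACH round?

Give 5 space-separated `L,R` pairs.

Answer: 232,21 21,252 252,42 42,133 133,248

Derivation:
Round 1 (k=40): L=232 R=21
Round 2 (k=25): L=21 R=252
Round 3 (k=50): L=252 R=42
Round 4 (k=21): L=42 R=133
Round 5 (k=15): L=133 R=248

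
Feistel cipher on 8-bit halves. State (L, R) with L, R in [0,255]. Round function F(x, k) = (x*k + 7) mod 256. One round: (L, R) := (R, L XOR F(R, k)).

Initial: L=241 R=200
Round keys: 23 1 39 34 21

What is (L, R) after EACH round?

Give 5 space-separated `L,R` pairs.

Answer: 200,14 14,221 221,188 188,34 34,109

Derivation:
Round 1 (k=23): L=200 R=14
Round 2 (k=1): L=14 R=221
Round 3 (k=39): L=221 R=188
Round 4 (k=34): L=188 R=34
Round 5 (k=21): L=34 R=109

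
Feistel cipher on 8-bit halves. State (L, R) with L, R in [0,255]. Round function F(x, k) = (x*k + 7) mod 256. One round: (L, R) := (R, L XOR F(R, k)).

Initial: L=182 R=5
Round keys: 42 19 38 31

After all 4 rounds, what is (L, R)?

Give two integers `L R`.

Round 1 (k=42): L=5 R=111
Round 2 (k=19): L=111 R=65
Round 3 (k=38): L=65 R=194
Round 4 (k=31): L=194 R=196

Answer: 194 196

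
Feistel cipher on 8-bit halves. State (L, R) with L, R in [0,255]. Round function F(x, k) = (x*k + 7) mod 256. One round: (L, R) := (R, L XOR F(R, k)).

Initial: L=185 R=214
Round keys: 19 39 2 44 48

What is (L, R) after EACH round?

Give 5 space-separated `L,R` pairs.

Round 1 (k=19): L=214 R=80
Round 2 (k=39): L=80 R=225
Round 3 (k=2): L=225 R=153
Round 4 (k=44): L=153 R=178
Round 5 (k=48): L=178 R=254

Answer: 214,80 80,225 225,153 153,178 178,254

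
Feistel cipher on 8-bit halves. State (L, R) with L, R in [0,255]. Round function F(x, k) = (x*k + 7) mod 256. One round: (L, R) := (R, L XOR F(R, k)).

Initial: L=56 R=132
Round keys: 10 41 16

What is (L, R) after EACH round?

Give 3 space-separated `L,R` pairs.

Answer: 132,23 23,50 50,48

Derivation:
Round 1 (k=10): L=132 R=23
Round 2 (k=41): L=23 R=50
Round 3 (k=16): L=50 R=48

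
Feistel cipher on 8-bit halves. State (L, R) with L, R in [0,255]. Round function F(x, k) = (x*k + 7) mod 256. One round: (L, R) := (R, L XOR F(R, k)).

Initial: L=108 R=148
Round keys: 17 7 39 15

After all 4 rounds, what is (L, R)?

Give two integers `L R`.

Round 1 (k=17): L=148 R=183
Round 2 (k=7): L=183 R=156
Round 3 (k=39): L=156 R=124
Round 4 (k=15): L=124 R=215

Answer: 124 215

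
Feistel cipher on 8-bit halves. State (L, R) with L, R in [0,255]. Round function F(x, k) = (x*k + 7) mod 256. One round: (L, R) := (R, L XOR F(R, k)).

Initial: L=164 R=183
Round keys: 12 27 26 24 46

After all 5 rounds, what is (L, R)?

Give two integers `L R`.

Answer: 108 149

Derivation:
Round 1 (k=12): L=183 R=63
Round 2 (k=27): L=63 R=27
Round 3 (k=26): L=27 R=250
Round 4 (k=24): L=250 R=108
Round 5 (k=46): L=108 R=149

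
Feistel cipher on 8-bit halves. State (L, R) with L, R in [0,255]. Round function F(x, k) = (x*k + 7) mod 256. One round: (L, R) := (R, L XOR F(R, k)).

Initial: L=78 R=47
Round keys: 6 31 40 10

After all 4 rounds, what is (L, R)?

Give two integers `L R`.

Round 1 (k=6): L=47 R=111
Round 2 (k=31): L=111 R=87
Round 3 (k=40): L=87 R=240
Round 4 (k=10): L=240 R=48

Answer: 240 48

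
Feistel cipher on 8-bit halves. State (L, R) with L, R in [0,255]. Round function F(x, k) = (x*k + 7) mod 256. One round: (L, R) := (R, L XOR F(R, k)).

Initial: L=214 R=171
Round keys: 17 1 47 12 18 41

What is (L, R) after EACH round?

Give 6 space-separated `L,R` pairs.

Answer: 171,180 180,16 16,67 67,59 59,110 110,158

Derivation:
Round 1 (k=17): L=171 R=180
Round 2 (k=1): L=180 R=16
Round 3 (k=47): L=16 R=67
Round 4 (k=12): L=67 R=59
Round 5 (k=18): L=59 R=110
Round 6 (k=41): L=110 R=158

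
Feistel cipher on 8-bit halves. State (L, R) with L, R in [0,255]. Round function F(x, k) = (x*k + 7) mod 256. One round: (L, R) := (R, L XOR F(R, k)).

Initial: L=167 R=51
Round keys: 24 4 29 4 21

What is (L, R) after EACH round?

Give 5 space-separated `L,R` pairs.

Round 1 (k=24): L=51 R=104
Round 2 (k=4): L=104 R=148
Round 3 (k=29): L=148 R=163
Round 4 (k=4): L=163 R=7
Round 5 (k=21): L=7 R=57

Answer: 51,104 104,148 148,163 163,7 7,57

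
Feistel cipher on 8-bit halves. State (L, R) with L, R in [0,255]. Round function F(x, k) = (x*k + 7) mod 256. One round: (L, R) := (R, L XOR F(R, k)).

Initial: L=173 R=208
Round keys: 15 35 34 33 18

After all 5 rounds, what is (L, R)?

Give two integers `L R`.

Answer: 215 142

Derivation:
Round 1 (k=15): L=208 R=154
Round 2 (k=35): L=154 R=197
Round 3 (k=34): L=197 R=171
Round 4 (k=33): L=171 R=215
Round 5 (k=18): L=215 R=142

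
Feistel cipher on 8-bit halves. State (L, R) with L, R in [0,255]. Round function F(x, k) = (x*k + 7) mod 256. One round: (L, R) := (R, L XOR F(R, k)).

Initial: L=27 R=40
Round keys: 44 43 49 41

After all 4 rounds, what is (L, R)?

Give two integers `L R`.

Answer: 246 30

Derivation:
Round 1 (k=44): L=40 R=252
Round 2 (k=43): L=252 R=115
Round 3 (k=49): L=115 R=246
Round 4 (k=41): L=246 R=30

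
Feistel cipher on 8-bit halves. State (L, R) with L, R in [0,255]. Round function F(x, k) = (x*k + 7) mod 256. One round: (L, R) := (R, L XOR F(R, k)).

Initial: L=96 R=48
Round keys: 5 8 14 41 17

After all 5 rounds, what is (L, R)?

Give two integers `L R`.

Answer: 10 255

Derivation:
Round 1 (k=5): L=48 R=151
Round 2 (k=8): L=151 R=143
Round 3 (k=14): L=143 R=78
Round 4 (k=41): L=78 R=10
Round 5 (k=17): L=10 R=255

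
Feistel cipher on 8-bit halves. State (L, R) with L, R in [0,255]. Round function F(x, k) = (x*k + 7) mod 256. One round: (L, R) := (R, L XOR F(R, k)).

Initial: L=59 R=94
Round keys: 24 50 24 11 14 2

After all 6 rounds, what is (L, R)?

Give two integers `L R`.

Answer: 214 138

Derivation:
Round 1 (k=24): L=94 R=236
Round 2 (k=50): L=236 R=65
Round 3 (k=24): L=65 R=243
Round 4 (k=11): L=243 R=57
Round 5 (k=14): L=57 R=214
Round 6 (k=2): L=214 R=138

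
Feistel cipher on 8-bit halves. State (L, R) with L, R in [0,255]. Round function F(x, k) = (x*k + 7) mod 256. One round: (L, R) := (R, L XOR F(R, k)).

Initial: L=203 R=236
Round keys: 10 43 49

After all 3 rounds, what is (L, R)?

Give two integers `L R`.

Answer: 239 50

Derivation:
Round 1 (k=10): L=236 R=244
Round 2 (k=43): L=244 R=239
Round 3 (k=49): L=239 R=50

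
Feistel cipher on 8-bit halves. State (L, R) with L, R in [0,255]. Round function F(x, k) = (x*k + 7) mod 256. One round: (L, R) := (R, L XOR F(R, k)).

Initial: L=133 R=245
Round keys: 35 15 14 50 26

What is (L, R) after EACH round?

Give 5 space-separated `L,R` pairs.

Round 1 (k=35): L=245 R=3
Round 2 (k=15): L=3 R=193
Round 3 (k=14): L=193 R=150
Round 4 (k=50): L=150 R=146
Round 5 (k=26): L=146 R=77

Answer: 245,3 3,193 193,150 150,146 146,77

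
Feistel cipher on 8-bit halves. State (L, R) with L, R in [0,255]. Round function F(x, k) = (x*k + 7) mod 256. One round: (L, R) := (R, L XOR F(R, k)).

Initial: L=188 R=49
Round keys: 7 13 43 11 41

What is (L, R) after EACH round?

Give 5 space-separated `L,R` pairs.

Round 1 (k=7): L=49 R=226
Round 2 (k=13): L=226 R=176
Round 3 (k=43): L=176 R=117
Round 4 (k=11): L=117 R=190
Round 5 (k=41): L=190 R=0

Answer: 49,226 226,176 176,117 117,190 190,0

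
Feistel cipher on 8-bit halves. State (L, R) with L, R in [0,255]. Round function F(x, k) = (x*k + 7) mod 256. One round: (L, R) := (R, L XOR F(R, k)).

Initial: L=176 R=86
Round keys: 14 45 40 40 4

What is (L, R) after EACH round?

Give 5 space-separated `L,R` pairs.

Round 1 (k=14): L=86 R=11
Round 2 (k=45): L=11 R=160
Round 3 (k=40): L=160 R=12
Round 4 (k=40): L=12 R=71
Round 5 (k=4): L=71 R=47

Answer: 86,11 11,160 160,12 12,71 71,47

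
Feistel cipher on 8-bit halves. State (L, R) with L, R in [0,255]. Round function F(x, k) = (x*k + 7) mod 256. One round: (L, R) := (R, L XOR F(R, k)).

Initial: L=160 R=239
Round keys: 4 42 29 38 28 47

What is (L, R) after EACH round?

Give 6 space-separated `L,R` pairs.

Answer: 239,99 99,170 170,42 42,233 233,169 169,231

Derivation:
Round 1 (k=4): L=239 R=99
Round 2 (k=42): L=99 R=170
Round 3 (k=29): L=170 R=42
Round 4 (k=38): L=42 R=233
Round 5 (k=28): L=233 R=169
Round 6 (k=47): L=169 R=231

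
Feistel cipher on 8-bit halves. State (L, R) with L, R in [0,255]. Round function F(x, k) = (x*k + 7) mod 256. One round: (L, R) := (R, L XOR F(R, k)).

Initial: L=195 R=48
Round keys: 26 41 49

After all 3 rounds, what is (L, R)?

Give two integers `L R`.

Answer: 251 54

Derivation:
Round 1 (k=26): L=48 R=36
Round 2 (k=41): L=36 R=251
Round 3 (k=49): L=251 R=54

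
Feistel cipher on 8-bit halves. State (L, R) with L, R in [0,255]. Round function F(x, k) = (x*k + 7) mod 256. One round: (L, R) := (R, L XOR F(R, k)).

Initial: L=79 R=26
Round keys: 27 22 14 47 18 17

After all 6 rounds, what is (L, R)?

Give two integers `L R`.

Round 1 (k=27): L=26 R=138
Round 2 (k=22): L=138 R=249
Round 3 (k=14): L=249 R=47
Round 4 (k=47): L=47 R=81
Round 5 (k=18): L=81 R=150
Round 6 (k=17): L=150 R=172

Answer: 150 172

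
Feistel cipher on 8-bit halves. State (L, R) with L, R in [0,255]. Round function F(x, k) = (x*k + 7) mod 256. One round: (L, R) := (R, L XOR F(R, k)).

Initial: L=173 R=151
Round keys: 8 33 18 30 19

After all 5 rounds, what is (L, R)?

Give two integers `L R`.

Round 1 (k=8): L=151 R=18
Round 2 (k=33): L=18 R=206
Round 3 (k=18): L=206 R=145
Round 4 (k=30): L=145 R=203
Round 5 (k=19): L=203 R=137

Answer: 203 137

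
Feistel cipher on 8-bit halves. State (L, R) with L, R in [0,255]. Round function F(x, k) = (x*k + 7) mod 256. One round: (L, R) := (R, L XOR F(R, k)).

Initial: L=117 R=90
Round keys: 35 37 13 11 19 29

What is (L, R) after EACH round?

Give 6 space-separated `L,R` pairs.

Round 1 (k=35): L=90 R=32
Round 2 (k=37): L=32 R=253
Round 3 (k=13): L=253 R=192
Round 4 (k=11): L=192 R=186
Round 5 (k=19): L=186 R=21
Round 6 (k=29): L=21 R=210

Answer: 90,32 32,253 253,192 192,186 186,21 21,210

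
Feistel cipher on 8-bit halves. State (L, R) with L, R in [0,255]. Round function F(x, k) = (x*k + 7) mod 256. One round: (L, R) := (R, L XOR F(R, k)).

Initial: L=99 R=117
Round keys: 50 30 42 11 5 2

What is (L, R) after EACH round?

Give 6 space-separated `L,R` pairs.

Round 1 (k=50): L=117 R=130
Round 2 (k=30): L=130 R=54
Round 3 (k=42): L=54 R=97
Round 4 (k=11): L=97 R=4
Round 5 (k=5): L=4 R=122
Round 6 (k=2): L=122 R=255

Answer: 117,130 130,54 54,97 97,4 4,122 122,255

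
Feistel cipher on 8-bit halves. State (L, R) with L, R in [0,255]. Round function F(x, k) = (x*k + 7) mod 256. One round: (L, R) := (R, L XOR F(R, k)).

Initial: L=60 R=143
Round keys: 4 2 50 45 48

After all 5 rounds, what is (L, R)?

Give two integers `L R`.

Answer: 177 179

Derivation:
Round 1 (k=4): L=143 R=127
Round 2 (k=2): L=127 R=138
Round 3 (k=50): L=138 R=132
Round 4 (k=45): L=132 R=177
Round 5 (k=48): L=177 R=179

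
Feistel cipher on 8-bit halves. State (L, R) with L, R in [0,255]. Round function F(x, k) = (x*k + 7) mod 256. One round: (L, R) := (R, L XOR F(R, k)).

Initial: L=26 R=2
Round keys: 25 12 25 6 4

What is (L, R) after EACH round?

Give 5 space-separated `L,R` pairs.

Round 1 (k=25): L=2 R=35
Round 2 (k=12): L=35 R=169
Round 3 (k=25): L=169 R=171
Round 4 (k=6): L=171 R=160
Round 5 (k=4): L=160 R=44

Answer: 2,35 35,169 169,171 171,160 160,44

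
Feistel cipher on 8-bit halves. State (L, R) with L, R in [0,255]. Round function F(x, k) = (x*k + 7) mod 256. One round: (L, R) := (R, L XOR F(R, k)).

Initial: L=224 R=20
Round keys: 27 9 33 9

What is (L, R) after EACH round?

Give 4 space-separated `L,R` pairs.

Answer: 20,195 195,246 246,126 126,131

Derivation:
Round 1 (k=27): L=20 R=195
Round 2 (k=9): L=195 R=246
Round 3 (k=33): L=246 R=126
Round 4 (k=9): L=126 R=131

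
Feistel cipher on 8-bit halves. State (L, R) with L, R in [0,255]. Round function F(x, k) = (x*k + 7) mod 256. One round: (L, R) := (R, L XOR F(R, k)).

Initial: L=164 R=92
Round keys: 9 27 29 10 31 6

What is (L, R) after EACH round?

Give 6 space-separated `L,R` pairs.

Round 1 (k=9): L=92 R=231
Round 2 (k=27): L=231 R=56
Round 3 (k=29): L=56 R=184
Round 4 (k=10): L=184 R=15
Round 5 (k=31): L=15 R=96
Round 6 (k=6): L=96 R=72

Answer: 92,231 231,56 56,184 184,15 15,96 96,72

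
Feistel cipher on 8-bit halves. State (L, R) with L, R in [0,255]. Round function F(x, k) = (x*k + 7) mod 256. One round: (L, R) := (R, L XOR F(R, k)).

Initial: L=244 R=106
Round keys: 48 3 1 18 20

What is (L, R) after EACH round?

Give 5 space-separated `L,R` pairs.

Round 1 (k=48): L=106 R=19
Round 2 (k=3): L=19 R=42
Round 3 (k=1): L=42 R=34
Round 4 (k=18): L=34 R=65
Round 5 (k=20): L=65 R=57

Answer: 106,19 19,42 42,34 34,65 65,57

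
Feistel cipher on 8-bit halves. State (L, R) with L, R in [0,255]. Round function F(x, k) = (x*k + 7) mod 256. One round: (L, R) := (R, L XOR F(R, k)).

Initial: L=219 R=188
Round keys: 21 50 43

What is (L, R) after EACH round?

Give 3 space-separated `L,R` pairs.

Round 1 (k=21): L=188 R=168
Round 2 (k=50): L=168 R=107
Round 3 (k=43): L=107 R=168

Answer: 188,168 168,107 107,168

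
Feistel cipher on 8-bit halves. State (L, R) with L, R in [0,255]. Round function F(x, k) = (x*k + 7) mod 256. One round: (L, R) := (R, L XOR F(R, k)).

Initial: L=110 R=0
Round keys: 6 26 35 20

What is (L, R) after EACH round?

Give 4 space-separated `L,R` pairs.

Answer: 0,105 105,177 177,83 83,50

Derivation:
Round 1 (k=6): L=0 R=105
Round 2 (k=26): L=105 R=177
Round 3 (k=35): L=177 R=83
Round 4 (k=20): L=83 R=50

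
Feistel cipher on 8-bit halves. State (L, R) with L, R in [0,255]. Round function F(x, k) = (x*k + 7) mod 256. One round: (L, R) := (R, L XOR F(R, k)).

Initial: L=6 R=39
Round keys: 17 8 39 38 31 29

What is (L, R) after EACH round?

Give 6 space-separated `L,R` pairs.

Answer: 39,152 152,224 224,191 191,129 129,25 25,93

Derivation:
Round 1 (k=17): L=39 R=152
Round 2 (k=8): L=152 R=224
Round 3 (k=39): L=224 R=191
Round 4 (k=38): L=191 R=129
Round 5 (k=31): L=129 R=25
Round 6 (k=29): L=25 R=93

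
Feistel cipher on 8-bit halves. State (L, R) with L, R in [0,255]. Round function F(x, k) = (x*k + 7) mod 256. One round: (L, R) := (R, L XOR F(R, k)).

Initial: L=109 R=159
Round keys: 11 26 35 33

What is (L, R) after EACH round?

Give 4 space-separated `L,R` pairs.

Answer: 159,177 177,158 158,16 16,137

Derivation:
Round 1 (k=11): L=159 R=177
Round 2 (k=26): L=177 R=158
Round 3 (k=35): L=158 R=16
Round 4 (k=33): L=16 R=137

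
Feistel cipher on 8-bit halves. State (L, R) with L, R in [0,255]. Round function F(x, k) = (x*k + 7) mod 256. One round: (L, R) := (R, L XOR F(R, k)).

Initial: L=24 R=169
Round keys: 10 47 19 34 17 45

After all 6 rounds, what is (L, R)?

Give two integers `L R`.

Answer: 8 9

Derivation:
Round 1 (k=10): L=169 R=185
Round 2 (k=47): L=185 R=87
Round 3 (k=19): L=87 R=197
Round 4 (k=34): L=197 R=102
Round 5 (k=17): L=102 R=8
Round 6 (k=45): L=8 R=9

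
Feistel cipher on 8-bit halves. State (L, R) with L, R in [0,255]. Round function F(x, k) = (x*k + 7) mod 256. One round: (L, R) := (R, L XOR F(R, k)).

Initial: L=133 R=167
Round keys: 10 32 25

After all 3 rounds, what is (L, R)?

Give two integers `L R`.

Round 1 (k=10): L=167 R=8
Round 2 (k=32): L=8 R=160
Round 3 (k=25): L=160 R=175

Answer: 160 175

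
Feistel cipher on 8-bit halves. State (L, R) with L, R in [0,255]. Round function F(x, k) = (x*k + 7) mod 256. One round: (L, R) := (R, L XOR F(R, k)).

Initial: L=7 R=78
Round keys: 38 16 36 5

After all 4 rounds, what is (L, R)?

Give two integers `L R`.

Round 1 (k=38): L=78 R=156
Round 2 (k=16): L=156 R=137
Round 3 (k=36): L=137 R=215
Round 4 (k=5): L=215 R=179

Answer: 215 179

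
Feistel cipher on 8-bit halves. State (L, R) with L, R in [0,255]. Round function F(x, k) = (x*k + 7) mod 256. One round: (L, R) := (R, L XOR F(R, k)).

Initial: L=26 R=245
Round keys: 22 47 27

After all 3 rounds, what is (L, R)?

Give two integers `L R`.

Answer: 61 121

Derivation:
Round 1 (k=22): L=245 R=15
Round 2 (k=47): L=15 R=61
Round 3 (k=27): L=61 R=121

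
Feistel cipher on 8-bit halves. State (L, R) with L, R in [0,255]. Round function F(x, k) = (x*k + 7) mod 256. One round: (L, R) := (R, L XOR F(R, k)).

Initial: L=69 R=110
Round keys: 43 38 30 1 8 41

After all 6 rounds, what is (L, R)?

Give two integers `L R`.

Answer: 78 124

Derivation:
Round 1 (k=43): L=110 R=196
Round 2 (k=38): L=196 R=113
Round 3 (k=30): L=113 R=129
Round 4 (k=1): L=129 R=249
Round 5 (k=8): L=249 R=78
Round 6 (k=41): L=78 R=124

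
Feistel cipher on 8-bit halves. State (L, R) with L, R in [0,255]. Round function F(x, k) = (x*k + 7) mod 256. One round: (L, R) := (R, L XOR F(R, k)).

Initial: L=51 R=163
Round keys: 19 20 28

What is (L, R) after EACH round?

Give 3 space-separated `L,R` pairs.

Round 1 (k=19): L=163 R=19
Round 2 (k=20): L=19 R=32
Round 3 (k=28): L=32 R=148

Answer: 163,19 19,32 32,148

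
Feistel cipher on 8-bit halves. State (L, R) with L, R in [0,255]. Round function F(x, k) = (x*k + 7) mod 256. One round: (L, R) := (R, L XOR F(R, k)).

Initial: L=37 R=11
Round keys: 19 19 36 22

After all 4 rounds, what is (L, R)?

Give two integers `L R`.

Answer: 70 206

Derivation:
Round 1 (k=19): L=11 R=253
Round 2 (k=19): L=253 R=197
Round 3 (k=36): L=197 R=70
Round 4 (k=22): L=70 R=206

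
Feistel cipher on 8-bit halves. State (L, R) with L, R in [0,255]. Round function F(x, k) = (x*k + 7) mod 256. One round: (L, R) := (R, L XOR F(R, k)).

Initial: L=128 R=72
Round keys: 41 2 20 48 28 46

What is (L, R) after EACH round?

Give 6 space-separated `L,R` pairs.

Round 1 (k=41): L=72 R=15
Round 2 (k=2): L=15 R=109
Round 3 (k=20): L=109 R=132
Round 4 (k=48): L=132 R=170
Round 5 (k=28): L=170 R=27
Round 6 (k=46): L=27 R=75

Answer: 72,15 15,109 109,132 132,170 170,27 27,75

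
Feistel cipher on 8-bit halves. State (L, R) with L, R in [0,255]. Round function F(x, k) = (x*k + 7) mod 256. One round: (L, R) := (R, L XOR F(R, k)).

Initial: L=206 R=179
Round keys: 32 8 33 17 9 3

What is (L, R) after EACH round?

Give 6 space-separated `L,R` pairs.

Answer: 179,169 169,252 252,42 42,45 45,182 182,4

Derivation:
Round 1 (k=32): L=179 R=169
Round 2 (k=8): L=169 R=252
Round 3 (k=33): L=252 R=42
Round 4 (k=17): L=42 R=45
Round 5 (k=9): L=45 R=182
Round 6 (k=3): L=182 R=4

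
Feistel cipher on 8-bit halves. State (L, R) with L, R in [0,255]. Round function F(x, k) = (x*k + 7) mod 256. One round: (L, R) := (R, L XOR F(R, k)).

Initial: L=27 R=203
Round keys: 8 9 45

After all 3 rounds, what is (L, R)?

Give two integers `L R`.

Round 1 (k=8): L=203 R=68
Round 2 (k=9): L=68 R=160
Round 3 (k=45): L=160 R=99

Answer: 160 99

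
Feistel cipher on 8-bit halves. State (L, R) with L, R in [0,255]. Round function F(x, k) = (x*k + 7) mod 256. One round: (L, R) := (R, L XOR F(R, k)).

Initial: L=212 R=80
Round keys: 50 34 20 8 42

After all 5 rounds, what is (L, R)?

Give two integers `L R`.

Round 1 (k=50): L=80 R=115
Round 2 (k=34): L=115 R=29
Round 3 (k=20): L=29 R=56
Round 4 (k=8): L=56 R=218
Round 5 (k=42): L=218 R=243

Answer: 218 243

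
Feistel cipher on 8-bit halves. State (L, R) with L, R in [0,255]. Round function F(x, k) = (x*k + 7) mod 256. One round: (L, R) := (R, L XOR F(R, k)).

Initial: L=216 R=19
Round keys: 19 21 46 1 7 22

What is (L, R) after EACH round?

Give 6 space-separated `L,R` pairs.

Answer: 19,168 168,220 220,39 39,242 242,130 130,193

Derivation:
Round 1 (k=19): L=19 R=168
Round 2 (k=21): L=168 R=220
Round 3 (k=46): L=220 R=39
Round 4 (k=1): L=39 R=242
Round 5 (k=7): L=242 R=130
Round 6 (k=22): L=130 R=193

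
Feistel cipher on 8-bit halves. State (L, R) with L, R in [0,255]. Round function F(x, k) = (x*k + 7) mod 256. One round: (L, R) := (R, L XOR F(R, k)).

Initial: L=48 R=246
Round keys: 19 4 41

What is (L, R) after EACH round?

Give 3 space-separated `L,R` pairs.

Answer: 246,121 121,29 29,213

Derivation:
Round 1 (k=19): L=246 R=121
Round 2 (k=4): L=121 R=29
Round 3 (k=41): L=29 R=213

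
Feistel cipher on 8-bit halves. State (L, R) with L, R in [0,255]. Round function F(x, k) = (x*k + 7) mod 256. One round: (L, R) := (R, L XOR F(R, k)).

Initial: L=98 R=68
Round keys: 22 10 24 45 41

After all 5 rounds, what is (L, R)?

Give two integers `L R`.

Answer: 204 49

Derivation:
Round 1 (k=22): L=68 R=189
Round 2 (k=10): L=189 R=45
Round 3 (k=24): L=45 R=130
Round 4 (k=45): L=130 R=204
Round 5 (k=41): L=204 R=49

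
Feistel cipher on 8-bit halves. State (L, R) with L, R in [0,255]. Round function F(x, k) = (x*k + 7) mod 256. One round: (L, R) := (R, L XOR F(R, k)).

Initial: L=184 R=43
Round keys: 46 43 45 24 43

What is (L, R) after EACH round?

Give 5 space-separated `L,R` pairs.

Round 1 (k=46): L=43 R=121
Round 2 (k=43): L=121 R=113
Round 3 (k=45): L=113 R=157
Round 4 (k=24): L=157 R=206
Round 5 (k=43): L=206 R=60

Answer: 43,121 121,113 113,157 157,206 206,60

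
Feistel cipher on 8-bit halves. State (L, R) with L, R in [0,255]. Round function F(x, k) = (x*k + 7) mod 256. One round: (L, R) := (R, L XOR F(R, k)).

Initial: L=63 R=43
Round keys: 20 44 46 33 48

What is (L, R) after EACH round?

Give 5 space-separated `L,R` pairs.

Answer: 43,92 92,252 252,19 19,134 134,52

Derivation:
Round 1 (k=20): L=43 R=92
Round 2 (k=44): L=92 R=252
Round 3 (k=46): L=252 R=19
Round 4 (k=33): L=19 R=134
Round 5 (k=48): L=134 R=52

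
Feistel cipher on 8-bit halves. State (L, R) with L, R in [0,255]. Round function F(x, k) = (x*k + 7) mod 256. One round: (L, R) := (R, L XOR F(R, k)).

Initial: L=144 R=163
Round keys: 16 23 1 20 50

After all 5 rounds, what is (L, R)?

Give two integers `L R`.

Round 1 (k=16): L=163 R=167
Round 2 (k=23): L=167 R=171
Round 3 (k=1): L=171 R=21
Round 4 (k=20): L=21 R=0
Round 5 (k=50): L=0 R=18

Answer: 0 18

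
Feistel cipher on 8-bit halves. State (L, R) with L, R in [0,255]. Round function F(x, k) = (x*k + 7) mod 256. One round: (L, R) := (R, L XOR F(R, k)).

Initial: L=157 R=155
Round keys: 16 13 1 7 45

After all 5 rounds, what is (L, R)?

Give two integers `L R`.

Answer: 190 254

Derivation:
Round 1 (k=16): L=155 R=42
Round 2 (k=13): L=42 R=178
Round 3 (k=1): L=178 R=147
Round 4 (k=7): L=147 R=190
Round 5 (k=45): L=190 R=254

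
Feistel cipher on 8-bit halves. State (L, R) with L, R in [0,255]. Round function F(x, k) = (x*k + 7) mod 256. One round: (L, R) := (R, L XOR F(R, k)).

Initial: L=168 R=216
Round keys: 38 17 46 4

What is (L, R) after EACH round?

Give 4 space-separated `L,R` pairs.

Answer: 216,191 191,110 110,116 116,185

Derivation:
Round 1 (k=38): L=216 R=191
Round 2 (k=17): L=191 R=110
Round 3 (k=46): L=110 R=116
Round 4 (k=4): L=116 R=185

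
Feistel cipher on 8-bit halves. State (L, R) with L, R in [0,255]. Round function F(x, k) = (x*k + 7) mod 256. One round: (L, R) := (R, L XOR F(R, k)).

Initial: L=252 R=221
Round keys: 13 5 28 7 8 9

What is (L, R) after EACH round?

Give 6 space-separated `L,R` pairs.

Answer: 221,188 188,110 110,179 179,130 130,164 164,73

Derivation:
Round 1 (k=13): L=221 R=188
Round 2 (k=5): L=188 R=110
Round 3 (k=28): L=110 R=179
Round 4 (k=7): L=179 R=130
Round 5 (k=8): L=130 R=164
Round 6 (k=9): L=164 R=73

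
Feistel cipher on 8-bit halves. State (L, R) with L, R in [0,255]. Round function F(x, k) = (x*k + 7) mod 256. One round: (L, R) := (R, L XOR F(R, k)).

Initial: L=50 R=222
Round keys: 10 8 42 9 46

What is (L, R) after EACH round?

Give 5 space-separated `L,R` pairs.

Answer: 222,129 129,209 209,208 208,134 134,203

Derivation:
Round 1 (k=10): L=222 R=129
Round 2 (k=8): L=129 R=209
Round 3 (k=42): L=209 R=208
Round 4 (k=9): L=208 R=134
Round 5 (k=46): L=134 R=203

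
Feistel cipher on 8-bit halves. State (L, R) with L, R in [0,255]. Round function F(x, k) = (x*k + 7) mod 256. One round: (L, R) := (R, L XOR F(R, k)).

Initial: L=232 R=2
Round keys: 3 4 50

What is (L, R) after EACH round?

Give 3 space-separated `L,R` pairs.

Round 1 (k=3): L=2 R=229
Round 2 (k=4): L=229 R=153
Round 3 (k=50): L=153 R=12

Answer: 2,229 229,153 153,12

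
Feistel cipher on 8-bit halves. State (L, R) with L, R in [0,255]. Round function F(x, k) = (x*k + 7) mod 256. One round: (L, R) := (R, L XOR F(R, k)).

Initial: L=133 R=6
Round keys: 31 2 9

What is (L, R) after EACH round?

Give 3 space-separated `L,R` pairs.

Answer: 6,68 68,137 137,156

Derivation:
Round 1 (k=31): L=6 R=68
Round 2 (k=2): L=68 R=137
Round 3 (k=9): L=137 R=156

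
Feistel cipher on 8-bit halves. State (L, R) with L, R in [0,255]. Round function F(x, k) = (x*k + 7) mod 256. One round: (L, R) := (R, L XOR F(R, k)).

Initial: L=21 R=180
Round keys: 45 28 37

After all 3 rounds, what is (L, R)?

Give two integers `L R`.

Answer: 123 112

Derivation:
Round 1 (k=45): L=180 R=190
Round 2 (k=28): L=190 R=123
Round 3 (k=37): L=123 R=112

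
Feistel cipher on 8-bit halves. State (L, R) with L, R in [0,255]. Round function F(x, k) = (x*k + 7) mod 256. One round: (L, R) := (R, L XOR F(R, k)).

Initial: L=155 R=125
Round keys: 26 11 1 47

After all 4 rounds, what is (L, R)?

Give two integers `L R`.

Round 1 (k=26): L=125 R=34
Round 2 (k=11): L=34 R=0
Round 3 (k=1): L=0 R=37
Round 4 (k=47): L=37 R=210

Answer: 37 210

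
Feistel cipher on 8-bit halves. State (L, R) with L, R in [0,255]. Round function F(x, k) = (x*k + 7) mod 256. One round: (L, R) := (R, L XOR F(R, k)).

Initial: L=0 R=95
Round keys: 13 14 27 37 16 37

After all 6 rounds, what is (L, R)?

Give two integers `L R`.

Answer: 246 229

Derivation:
Round 1 (k=13): L=95 R=218
Round 2 (k=14): L=218 R=172
Round 3 (k=27): L=172 R=241
Round 4 (k=37): L=241 R=112
Round 5 (k=16): L=112 R=246
Round 6 (k=37): L=246 R=229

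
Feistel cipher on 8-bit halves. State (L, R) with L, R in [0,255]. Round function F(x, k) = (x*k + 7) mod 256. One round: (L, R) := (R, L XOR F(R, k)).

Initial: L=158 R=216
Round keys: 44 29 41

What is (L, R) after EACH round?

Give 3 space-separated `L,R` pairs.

Answer: 216,185 185,36 36,114

Derivation:
Round 1 (k=44): L=216 R=185
Round 2 (k=29): L=185 R=36
Round 3 (k=41): L=36 R=114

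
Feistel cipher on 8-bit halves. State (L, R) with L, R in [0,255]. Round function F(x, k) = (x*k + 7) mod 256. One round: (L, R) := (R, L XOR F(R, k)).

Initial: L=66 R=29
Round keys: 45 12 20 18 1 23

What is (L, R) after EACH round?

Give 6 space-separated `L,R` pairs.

Answer: 29,98 98,130 130,77 77,243 243,183 183,139

Derivation:
Round 1 (k=45): L=29 R=98
Round 2 (k=12): L=98 R=130
Round 3 (k=20): L=130 R=77
Round 4 (k=18): L=77 R=243
Round 5 (k=1): L=243 R=183
Round 6 (k=23): L=183 R=139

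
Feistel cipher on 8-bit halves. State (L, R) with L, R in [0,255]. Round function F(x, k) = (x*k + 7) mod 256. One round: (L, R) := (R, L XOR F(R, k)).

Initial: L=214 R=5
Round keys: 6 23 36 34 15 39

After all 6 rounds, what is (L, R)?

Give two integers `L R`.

Round 1 (k=6): L=5 R=243
Round 2 (k=23): L=243 R=217
Round 3 (k=36): L=217 R=120
Round 4 (k=34): L=120 R=46
Round 5 (k=15): L=46 R=193
Round 6 (k=39): L=193 R=64

Answer: 193 64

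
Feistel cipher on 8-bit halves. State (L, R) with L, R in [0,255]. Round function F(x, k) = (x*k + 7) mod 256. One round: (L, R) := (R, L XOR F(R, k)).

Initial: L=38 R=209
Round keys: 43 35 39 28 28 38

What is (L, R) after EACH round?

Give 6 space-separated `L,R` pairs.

Round 1 (k=43): L=209 R=4
Round 2 (k=35): L=4 R=66
Round 3 (k=39): L=66 R=17
Round 4 (k=28): L=17 R=161
Round 5 (k=28): L=161 R=178
Round 6 (k=38): L=178 R=210

Answer: 209,4 4,66 66,17 17,161 161,178 178,210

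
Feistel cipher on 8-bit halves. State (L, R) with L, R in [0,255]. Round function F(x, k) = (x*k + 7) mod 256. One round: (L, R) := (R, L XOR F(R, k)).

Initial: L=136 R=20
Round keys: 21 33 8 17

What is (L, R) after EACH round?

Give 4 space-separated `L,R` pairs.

Round 1 (k=21): L=20 R=35
Round 2 (k=33): L=35 R=158
Round 3 (k=8): L=158 R=212
Round 4 (k=17): L=212 R=133

Answer: 20,35 35,158 158,212 212,133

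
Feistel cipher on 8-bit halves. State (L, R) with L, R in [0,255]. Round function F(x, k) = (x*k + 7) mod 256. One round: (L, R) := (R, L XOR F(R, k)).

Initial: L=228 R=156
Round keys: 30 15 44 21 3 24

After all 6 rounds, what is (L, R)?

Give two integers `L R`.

Answer: 12 84

Derivation:
Round 1 (k=30): L=156 R=171
Round 2 (k=15): L=171 R=144
Round 3 (k=44): L=144 R=108
Round 4 (k=21): L=108 R=115
Round 5 (k=3): L=115 R=12
Round 6 (k=24): L=12 R=84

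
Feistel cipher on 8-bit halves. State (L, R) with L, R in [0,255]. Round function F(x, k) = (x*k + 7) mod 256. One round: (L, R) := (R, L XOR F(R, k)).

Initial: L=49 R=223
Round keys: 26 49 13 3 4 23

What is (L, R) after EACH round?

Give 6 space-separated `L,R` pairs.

Answer: 223,156 156,60 60,143 143,136 136,168 168,151

Derivation:
Round 1 (k=26): L=223 R=156
Round 2 (k=49): L=156 R=60
Round 3 (k=13): L=60 R=143
Round 4 (k=3): L=143 R=136
Round 5 (k=4): L=136 R=168
Round 6 (k=23): L=168 R=151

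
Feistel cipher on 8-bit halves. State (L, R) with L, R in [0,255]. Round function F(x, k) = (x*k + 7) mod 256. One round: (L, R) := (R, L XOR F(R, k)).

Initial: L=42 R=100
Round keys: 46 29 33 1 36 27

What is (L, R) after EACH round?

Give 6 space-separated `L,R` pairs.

Round 1 (k=46): L=100 R=213
Round 2 (k=29): L=213 R=76
Round 3 (k=33): L=76 R=6
Round 4 (k=1): L=6 R=65
Round 5 (k=36): L=65 R=45
Round 6 (k=27): L=45 R=135

Answer: 100,213 213,76 76,6 6,65 65,45 45,135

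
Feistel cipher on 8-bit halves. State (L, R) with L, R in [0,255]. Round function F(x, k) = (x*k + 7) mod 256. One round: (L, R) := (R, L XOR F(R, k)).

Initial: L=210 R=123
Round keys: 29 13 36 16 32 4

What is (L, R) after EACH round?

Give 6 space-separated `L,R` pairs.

Answer: 123,36 36,160 160,163 163,151 151,68 68,128

Derivation:
Round 1 (k=29): L=123 R=36
Round 2 (k=13): L=36 R=160
Round 3 (k=36): L=160 R=163
Round 4 (k=16): L=163 R=151
Round 5 (k=32): L=151 R=68
Round 6 (k=4): L=68 R=128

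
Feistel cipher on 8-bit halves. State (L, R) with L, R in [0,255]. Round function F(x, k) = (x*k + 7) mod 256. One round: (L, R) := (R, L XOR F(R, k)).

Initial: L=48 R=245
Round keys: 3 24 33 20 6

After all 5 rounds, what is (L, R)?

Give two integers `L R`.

Answer: 17 146

Derivation:
Round 1 (k=3): L=245 R=214
Round 2 (k=24): L=214 R=226
Round 3 (k=33): L=226 R=255
Round 4 (k=20): L=255 R=17
Round 5 (k=6): L=17 R=146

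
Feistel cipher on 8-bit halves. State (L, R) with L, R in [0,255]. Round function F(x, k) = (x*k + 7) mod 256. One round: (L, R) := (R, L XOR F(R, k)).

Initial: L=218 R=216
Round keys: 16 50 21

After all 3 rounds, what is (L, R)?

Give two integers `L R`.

Answer: 233 121

Derivation:
Round 1 (k=16): L=216 R=93
Round 2 (k=50): L=93 R=233
Round 3 (k=21): L=233 R=121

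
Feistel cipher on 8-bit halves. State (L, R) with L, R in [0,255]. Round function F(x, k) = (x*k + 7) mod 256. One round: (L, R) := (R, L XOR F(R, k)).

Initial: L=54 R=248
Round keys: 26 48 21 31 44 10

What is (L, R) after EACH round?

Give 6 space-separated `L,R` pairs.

Answer: 248,1 1,207 207,3 3,171 171,104 104,188

Derivation:
Round 1 (k=26): L=248 R=1
Round 2 (k=48): L=1 R=207
Round 3 (k=21): L=207 R=3
Round 4 (k=31): L=3 R=171
Round 5 (k=44): L=171 R=104
Round 6 (k=10): L=104 R=188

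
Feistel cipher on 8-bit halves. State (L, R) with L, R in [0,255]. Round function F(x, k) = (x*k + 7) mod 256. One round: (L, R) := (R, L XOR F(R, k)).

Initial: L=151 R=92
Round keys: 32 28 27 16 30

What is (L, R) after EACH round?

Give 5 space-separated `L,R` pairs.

Round 1 (k=32): L=92 R=16
Round 2 (k=28): L=16 R=155
Round 3 (k=27): L=155 R=112
Round 4 (k=16): L=112 R=156
Round 5 (k=30): L=156 R=63

Answer: 92,16 16,155 155,112 112,156 156,63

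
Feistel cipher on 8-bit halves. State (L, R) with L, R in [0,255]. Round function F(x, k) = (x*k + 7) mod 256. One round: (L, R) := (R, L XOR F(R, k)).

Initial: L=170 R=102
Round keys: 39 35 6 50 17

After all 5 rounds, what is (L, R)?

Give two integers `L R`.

Answer: 249 80

Derivation:
Round 1 (k=39): L=102 R=59
Round 2 (k=35): L=59 R=126
Round 3 (k=6): L=126 R=192
Round 4 (k=50): L=192 R=249
Round 5 (k=17): L=249 R=80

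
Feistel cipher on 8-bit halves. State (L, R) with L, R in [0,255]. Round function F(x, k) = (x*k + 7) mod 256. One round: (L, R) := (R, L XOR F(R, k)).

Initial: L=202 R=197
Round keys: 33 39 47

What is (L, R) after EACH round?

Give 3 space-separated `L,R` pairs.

Answer: 197,166 166,148 148,149

Derivation:
Round 1 (k=33): L=197 R=166
Round 2 (k=39): L=166 R=148
Round 3 (k=47): L=148 R=149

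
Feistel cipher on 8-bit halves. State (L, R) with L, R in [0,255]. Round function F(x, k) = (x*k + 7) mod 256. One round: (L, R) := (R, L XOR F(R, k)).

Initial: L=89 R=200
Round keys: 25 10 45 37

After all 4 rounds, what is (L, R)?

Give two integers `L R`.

Round 1 (k=25): L=200 R=214
Round 2 (k=10): L=214 R=171
Round 3 (k=45): L=171 R=192
Round 4 (k=37): L=192 R=108

Answer: 192 108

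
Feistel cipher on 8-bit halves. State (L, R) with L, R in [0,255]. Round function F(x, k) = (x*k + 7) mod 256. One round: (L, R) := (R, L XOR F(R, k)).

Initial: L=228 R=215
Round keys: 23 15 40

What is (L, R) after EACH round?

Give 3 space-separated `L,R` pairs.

Answer: 215,188 188,220 220,219

Derivation:
Round 1 (k=23): L=215 R=188
Round 2 (k=15): L=188 R=220
Round 3 (k=40): L=220 R=219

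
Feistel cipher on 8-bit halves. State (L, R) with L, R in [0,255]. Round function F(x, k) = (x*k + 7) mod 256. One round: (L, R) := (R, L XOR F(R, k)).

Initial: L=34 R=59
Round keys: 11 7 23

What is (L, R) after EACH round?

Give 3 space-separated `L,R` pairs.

Round 1 (k=11): L=59 R=178
Round 2 (k=7): L=178 R=222
Round 3 (k=23): L=222 R=75

Answer: 59,178 178,222 222,75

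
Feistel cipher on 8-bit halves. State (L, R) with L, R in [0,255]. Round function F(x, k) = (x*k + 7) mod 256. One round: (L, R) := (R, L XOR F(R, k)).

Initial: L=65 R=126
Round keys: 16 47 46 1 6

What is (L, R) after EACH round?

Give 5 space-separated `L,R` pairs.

Round 1 (k=16): L=126 R=166
Round 2 (k=47): L=166 R=255
Round 3 (k=46): L=255 R=127
Round 4 (k=1): L=127 R=121
Round 5 (k=6): L=121 R=162

Answer: 126,166 166,255 255,127 127,121 121,162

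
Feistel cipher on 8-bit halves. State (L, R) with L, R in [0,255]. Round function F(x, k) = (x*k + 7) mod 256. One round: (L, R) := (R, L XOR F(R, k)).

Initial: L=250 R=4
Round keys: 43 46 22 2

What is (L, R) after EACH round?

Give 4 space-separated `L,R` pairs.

Answer: 4,73 73,33 33,148 148,14

Derivation:
Round 1 (k=43): L=4 R=73
Round 2 (k=46): L=73 R=33
Round 3 (k=22): L=33 R=148
Round 4 (k=2): L=148 R=14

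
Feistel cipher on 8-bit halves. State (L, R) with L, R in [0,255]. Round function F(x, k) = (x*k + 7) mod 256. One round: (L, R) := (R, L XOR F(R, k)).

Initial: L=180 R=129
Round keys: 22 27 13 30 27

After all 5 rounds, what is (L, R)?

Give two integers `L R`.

Round 1 (k=22): L=129 R=169
Round 2 (k=27): L=169 R=91
Round 3 (k=13): L=91 R=15
Round 4 (k=30): L=15 R=146
Round 5 (k=27): L=146 R=98

Answer: 146 98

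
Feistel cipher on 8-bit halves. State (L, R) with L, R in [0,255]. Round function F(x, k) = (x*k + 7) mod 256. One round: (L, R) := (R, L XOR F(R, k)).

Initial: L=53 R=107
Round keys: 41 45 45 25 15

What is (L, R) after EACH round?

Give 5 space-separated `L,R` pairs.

Round 1 (k=41): L=107 R=31
Round 2 (k=45): L=31 R=17
Round 3 (k=45): L=17 R=27
Round 4 (k=25): L=27 R=187
Round 5 (k=15): L=187 R=231

Answer: 107,31 31,17 17,27 27,187 187,231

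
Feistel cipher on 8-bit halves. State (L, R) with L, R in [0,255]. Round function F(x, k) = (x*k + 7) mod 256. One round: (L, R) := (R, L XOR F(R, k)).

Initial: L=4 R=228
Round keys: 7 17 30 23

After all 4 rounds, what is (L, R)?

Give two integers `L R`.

Answer: 212 73

Derivation:
Round 1 (k=7): L=228 R=71
Round 2 (k=17): L=71 R=90
Round 3 (k=30): L=90 R=212
Round 4 (k=23): L=212 R=73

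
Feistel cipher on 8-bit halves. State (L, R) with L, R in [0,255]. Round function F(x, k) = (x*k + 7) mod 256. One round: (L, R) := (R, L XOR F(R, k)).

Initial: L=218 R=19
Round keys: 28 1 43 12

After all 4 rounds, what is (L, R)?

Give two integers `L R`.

Round 1 (k=28): L=19 R=193
Round 2 (k=1): L=193 R=219
Round 3 (k=43): L=219 R=17
Round 4 (k=12): L=17 R=8

Answer: 17 8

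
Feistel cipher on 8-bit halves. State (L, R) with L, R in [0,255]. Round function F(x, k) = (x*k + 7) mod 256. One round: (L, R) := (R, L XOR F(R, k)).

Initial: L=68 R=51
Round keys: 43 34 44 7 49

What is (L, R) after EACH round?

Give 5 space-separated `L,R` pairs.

Answer: 51,220 220,12 12,203 203,152 152,212

Derivation:
Round 1 (k=43): L=51 R=220
Round 2 (k=34): L=220 R=12
Round 3 (k=44): L=12 R=203
Round 4 (k=7): L=203 R=152
Round 5 (k=49): L=152 R=212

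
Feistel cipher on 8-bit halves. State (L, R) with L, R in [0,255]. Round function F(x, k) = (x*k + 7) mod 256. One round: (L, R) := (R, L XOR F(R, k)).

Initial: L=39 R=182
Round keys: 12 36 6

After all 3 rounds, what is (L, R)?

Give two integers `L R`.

Round 1 (k=12): L=182 R=168
Round 2 (k=36): L=168 R=17
Round 3 (k=6): L=17 R=197

Answer: 17 197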